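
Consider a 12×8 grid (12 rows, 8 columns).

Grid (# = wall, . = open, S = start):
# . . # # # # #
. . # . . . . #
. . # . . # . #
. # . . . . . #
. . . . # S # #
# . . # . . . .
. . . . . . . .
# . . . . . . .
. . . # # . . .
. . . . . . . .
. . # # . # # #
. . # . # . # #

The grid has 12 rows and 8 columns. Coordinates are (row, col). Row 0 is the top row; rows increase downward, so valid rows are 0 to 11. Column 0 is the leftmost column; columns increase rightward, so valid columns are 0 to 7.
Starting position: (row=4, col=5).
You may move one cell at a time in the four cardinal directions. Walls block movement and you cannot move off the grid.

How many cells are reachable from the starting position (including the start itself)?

Answer: Reachable cells: 64

Derivation:
BFS flood-fill from (row=4, col=5):
  Distance 0: (row=4, col=5)
  Distance 1: (row=3, col=5), (row=5, col=5)
  Distance 2: (row=3, col=4), (row=3, col=6), (row=5, col=4), (row=5, col=6), (row=6, col=5)
  Distance 3: (row=2, col=4), (row=2, col=6), (row=3, col=3), (row=5, col=7), (row=6, col=4), (row=6, col=6), (row=7, col=5)
  Distance 4: (row=1, col=4), (row=1, col=6), (row=2, col=3), (row=3, col=2), (row=4, col=3), (row=6, col=3), (row=6, col=7), (row=7, col=4), (row=7, col=6), (row=8, col=5)
  Distance 5: (row=1, col=3), (row=1, col=5), (row=4, col=2), (row=6, col=2), (row=7, col=3), (row=7, col=7), (row=8, col=6), (row=9, col=5)
  Distance 6: (row=4, col=1), (row=5, col=2), (row=6, col=1), (row=7, col=2), (row=8, col=7), (row=9, col=4), (row=9, col=6)
  Distance 7: (row=4, col=0), (row=5, col=1), (row=6, col=0), (row=7, col=1), (row=8, col=2), (row=9, col=3), (row=9, col=7), (row=10, col=4)
  Distance 8: (row=3, col=0), (row=8, col=1), (row=9, col=2)
  Distance 9: (row=2, col=0), (row=8, col=0), (row=9, col=1)
  Distance 10: (row=1, col=0), (row=2, col=1), (row=9, col=0), (row=10, col=1)
  Distance 11: (row=1, col=1), (row=10, col=0), (row=11, col=1)
  Distance 12: (row=0, col=1), (row=11, col=0)
  Distance 13: (row=0, col=2)
Total reachable: 64 (grid has 66 open cells total)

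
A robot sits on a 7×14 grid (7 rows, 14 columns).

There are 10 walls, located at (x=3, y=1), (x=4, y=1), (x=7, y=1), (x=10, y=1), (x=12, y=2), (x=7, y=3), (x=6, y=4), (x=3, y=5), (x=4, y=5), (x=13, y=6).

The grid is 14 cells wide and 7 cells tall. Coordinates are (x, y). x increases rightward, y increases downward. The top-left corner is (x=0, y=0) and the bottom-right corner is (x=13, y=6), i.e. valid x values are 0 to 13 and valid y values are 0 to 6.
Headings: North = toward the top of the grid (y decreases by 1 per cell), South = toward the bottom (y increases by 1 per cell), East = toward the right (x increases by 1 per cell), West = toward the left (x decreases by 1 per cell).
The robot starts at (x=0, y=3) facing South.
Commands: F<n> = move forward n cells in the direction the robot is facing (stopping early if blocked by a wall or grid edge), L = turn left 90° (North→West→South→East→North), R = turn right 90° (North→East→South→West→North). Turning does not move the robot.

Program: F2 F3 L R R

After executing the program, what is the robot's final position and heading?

Start: (x=0, y=3), facing South
  F2: move forward 2, now at (x=0, y=5)
  F3: move forward 1/3 (blocked), now at (x=0, y=6)
  L: turn left, now facing East
  R: turn right, now facing South
  R: turn right, now facing West
Final: (x=0, y=6), facing West

Answer: Final position: (x=0, y=6), facing West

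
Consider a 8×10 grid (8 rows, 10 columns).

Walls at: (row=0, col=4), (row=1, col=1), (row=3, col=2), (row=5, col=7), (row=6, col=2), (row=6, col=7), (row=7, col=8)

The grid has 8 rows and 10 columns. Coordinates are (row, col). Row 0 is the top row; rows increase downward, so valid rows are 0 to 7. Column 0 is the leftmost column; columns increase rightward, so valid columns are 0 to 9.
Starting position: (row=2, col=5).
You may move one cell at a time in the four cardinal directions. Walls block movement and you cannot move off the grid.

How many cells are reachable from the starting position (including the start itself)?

Answer: Reachable cells: 73

Derivation:
BFS flood-fill from (row=2, col=5):
  Distance 0: (row=2, col=5)
  Distance 1: (row=1, col=5), (row=2, col=4), (row=2, col=6), (row=3, col=5)
  Distance 2: (row=0, col=5), (row=1, col=4), (row=1, col=6), (row=2, col=3), (row=2, col=7), (row=3, col=4), (row=3, col=6), (row=4, col=5)
  Distance 3: (row=0, col=6), (row=1, col=3), (row=1, col=7), (row=2, col=2), (row=2, col=8), (row=3, col=3), (row=3, col=7), (row=4, col=4), (row=4, col=6), (row=5, col=5)
  Distance 4: (row=0, col=3), (row=0, col=7), (row=1, col=2), (row=1, col=8), (row=2, col=1), (row=2, col=9), (row=3, col=8), (row=4, col=3), (row=4, col=7), (row=5, col=4), (row=5, col=6), (row=6, col=5)
  Distance 5: (row=0, col=2), (row=0, col=8), (row=1, col=9), (row=2, col=0), (row=3, col=1), (row=3, col=9), (row=4, col=2), (row=4, col=8), (row=5, col=3), (row=6, col=4), (row=6, col=6), (row=7, col=5)
  Distance 6: (row=0, col=1), (row=0, col=9), (row=1, col=0), (row=3, col=0), (row=4, col=1), (row=4, col=9), (row=5, col=2), (row=5, col=8), (row=6, col=3), (row=7, col=4), (row=7, col=6)
  Distance 7: (row=0, col=0), (row=4, col=0), (row=5, col=1), (row=5, col=9), (row=6, col=8), (row=7, col=3), (row=7, col=7)
  Distance 8: (row=5, col=0), (row=6, col=1), (row=6, col=9), (row=7, col=2)
  Distance 9: (row=6, col=0), (row=7, col=1), (row=7, col=9)
  Distance 10: (row=7, col=0)
Total reachable: 73 (grid has 73 open cells total)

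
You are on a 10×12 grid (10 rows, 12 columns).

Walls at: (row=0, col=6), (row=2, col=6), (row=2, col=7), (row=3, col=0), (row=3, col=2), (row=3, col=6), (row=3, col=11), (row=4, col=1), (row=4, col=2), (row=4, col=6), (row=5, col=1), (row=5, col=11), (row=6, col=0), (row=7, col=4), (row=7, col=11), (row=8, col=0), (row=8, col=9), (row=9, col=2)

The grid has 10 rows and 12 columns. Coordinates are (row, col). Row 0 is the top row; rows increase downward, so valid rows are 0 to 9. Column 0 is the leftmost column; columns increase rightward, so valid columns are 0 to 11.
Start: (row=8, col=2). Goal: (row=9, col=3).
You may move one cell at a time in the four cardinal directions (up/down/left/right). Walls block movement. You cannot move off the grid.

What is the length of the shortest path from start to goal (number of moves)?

BFS from (row=8, col=2) until reaching (row=9, col=3):
  Distance 0: (row=8, col=2)
  Distance 1: (row=7, col=2), (row=8, col=1), (row=8, col=3)
  Distance 2: (row=6, col=2), (row=7, col=1), (row=7, col=3), (row=8, col=4), (row=9, col=1), (row=9, col=3)  <- goal reached here
One shortest path (2 moves): (row=8, col=2) -> (row=8, col=3) -> (row=9, col=3)

Answer: Shortest path length: 2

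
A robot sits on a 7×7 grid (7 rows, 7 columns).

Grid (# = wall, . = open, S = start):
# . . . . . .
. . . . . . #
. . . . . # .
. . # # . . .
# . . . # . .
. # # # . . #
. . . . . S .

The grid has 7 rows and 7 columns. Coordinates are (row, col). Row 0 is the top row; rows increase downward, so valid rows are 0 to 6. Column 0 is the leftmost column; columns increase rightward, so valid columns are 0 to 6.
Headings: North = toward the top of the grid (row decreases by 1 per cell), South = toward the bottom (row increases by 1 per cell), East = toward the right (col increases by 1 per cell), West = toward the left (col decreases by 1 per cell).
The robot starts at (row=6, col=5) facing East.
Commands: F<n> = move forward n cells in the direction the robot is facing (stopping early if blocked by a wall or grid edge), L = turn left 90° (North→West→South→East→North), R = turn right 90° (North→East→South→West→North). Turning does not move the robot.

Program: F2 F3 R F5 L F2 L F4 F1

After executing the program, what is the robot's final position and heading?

Start: (row=6, col=5), facing East
  F2: move forward 1/2 (blocked), now at (row=6, col=6)
  F3: move forward 0/3 (blocked), now at (row=6, col=6)
  R: turn right, now facing South
  F5: move forward 0/5 (blocked), now at (row=6, col=6)
  L: turn left, now facing East
  F2: move forward 0/2 (blocked), now at (row=6, col=6)
  L: turn left, now facing North
  F4: move forward 0/4 (blocked), now at (row=6, col=6)
  F1: move forward 0/1 (blocked), now at (row=6, col=6)
Final: (row=6, col=6), facing North

Answer: Final position: (row=6, col=6), facing North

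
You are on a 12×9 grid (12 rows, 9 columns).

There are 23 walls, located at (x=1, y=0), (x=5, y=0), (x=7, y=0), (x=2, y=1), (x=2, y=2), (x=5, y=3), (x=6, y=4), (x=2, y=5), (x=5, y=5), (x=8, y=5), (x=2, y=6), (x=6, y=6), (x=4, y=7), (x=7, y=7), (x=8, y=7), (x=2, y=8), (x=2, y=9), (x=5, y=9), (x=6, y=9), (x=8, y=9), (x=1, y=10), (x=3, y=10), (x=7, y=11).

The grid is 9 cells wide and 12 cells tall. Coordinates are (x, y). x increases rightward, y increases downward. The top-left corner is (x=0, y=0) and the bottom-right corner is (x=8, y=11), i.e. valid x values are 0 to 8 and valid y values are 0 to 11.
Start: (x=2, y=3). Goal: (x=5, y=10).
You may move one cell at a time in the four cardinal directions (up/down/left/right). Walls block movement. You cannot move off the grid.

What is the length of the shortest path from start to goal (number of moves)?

BFS from (x=2, y=3) until reaching (x=5, y=10):
  Distance 0: (x=2, y=3)
  Distance 1: (x=1, y=3), (x=3, y=3), (x=2, y=4)
  Distance 2: (x=1, y=2), (x=3, y=2), (x=0, y=3), (x=4, y=3), (x=1, y=4), (x=3, y=4)
  Distance 3: (x=1, y=1), (x=3, y=1), (x=0, y=2), (x=4, y=2), (x=0, y=4), (x=4, y=4), (x=1, y=5), (x=3, y=5)
  Distance 4: (x=3, y=0), (x=0, y=1), (x=4, y=1), (x=5, y=2), (x=5, y=4), (x=0, y=5), (x=4, y=5), (x=1, y=6), (x=3, y=6)
  Distance 5: (x=0, y=0), (x=2, y=0), (x=4, y=0), (x=5, y=1), (x=6, y=2), (x=0, y=6), (x=4, y=6), (x=1, y=7), (x=3, y=7)
  Distance 6: (x=6, y=1), (x=7, y=2), (x=6, y=3), (x=5, y=6), (x=0, y=7), (x=2, y=7), (x=1, y=8), (x=3, y=8)
  Distance 7: (x=6, y=0), (x=7, y=1), (x=8, y=2), (x=7, y=3), (x=5, y=7), (x=0, y=8), (x=4, y=8), (x=1, y=9), (x=3, y=9)
  Distance 8: (x=8, y=1), (x=8, y=3), (x=7, y=4), (x=6, y=7), (x=5, y=8), (x=0, y=9), (x=4, y=9)
  Distance 9: (x=8, y=0), (x=8, y=4), (x=7, y=5), (x=6, y=8), (x=0, y=10), (x=4, y=10)
  Distance 10: (x=6, y=5), (x=7, y=6), (x=7, y=8), (x=5, y=10), (x=0, y=11), (x=4, y=11)  <- goal reached here
One shortest path (10 moves): (x=2, y=3) -> (x=3, y=3) -> (x=3, y=4) -> (x=3, y=5) -> (x=3, y=6) -> (x=3, y=7) -> (x=3, y=8) -> (x=4, y=8) -> (x=4, y=9) -> (x=4, y=10) -> (x=5, y=10)

Answer: Shortest path length: 10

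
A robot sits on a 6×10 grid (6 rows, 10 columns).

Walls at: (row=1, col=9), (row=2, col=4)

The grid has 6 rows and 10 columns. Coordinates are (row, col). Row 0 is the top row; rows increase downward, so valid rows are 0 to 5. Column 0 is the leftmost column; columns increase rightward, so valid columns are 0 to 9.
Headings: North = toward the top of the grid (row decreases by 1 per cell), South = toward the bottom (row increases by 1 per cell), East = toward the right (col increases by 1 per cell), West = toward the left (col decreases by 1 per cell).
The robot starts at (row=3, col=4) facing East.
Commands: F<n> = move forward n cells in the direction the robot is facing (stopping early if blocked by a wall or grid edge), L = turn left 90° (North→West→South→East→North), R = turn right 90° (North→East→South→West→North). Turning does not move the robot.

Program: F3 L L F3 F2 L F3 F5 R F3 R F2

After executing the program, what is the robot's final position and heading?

Answer: Final position: (row=3, col=0), facing North

Derivation:
Start: (row=3, col=4), facing East
  F3: move forward 3, now at (row=3, col=7)
  L: turn left, now facing North
  L: turn left, now facing West
  F3: move forward 3, now at (row=3, col=4)
  F2: move forward 2, now at (row=3, col=2)
  L: turn left, now facing South
  F3: move forward 2/3 (blocked), now at (row=5, col=2)
  F5: move forward 0/5 (blocked), now at (row=5, col=2)
  R: turn right, now facing West
  F3: move forward 2/3 (blocked), now at (row=5, col=0)
  R: turn right, now facing North
  F2: move forward 2, now at (row=3, col=0)
Final: (row=3, col=0), facing North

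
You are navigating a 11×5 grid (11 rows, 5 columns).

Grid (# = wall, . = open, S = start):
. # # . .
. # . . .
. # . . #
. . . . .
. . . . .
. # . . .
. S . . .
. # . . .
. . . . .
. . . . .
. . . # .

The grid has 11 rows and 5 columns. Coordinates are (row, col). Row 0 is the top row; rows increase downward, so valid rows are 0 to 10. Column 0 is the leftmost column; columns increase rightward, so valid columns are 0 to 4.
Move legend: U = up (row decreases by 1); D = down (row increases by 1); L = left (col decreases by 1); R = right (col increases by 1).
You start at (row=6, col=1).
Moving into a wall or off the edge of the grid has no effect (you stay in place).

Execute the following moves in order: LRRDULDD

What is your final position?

Answer: Final position: (row=6, col=1)

Derivation:
Start: (row=6, col=1)
  L (left): (row=6, col=1) -> (row=6, col=0)
  R (right): (row=6, col=0) -> (row=6, col=1)
  R (right): (row=6, col=1) -> (row=6, col=2)
  D (down): (row=6, col=2) -> (row=7, col=2)
  U (up): (row=7, col=2) -> (row=6, col=2)
  L (left): (row=6, col=2) -> (row=6, col=1)
  D (down): blocked, stay at (row=6, col=1)
  D (down): blocked, stay at (row=6, col=1)
Final: (row=6, col=1)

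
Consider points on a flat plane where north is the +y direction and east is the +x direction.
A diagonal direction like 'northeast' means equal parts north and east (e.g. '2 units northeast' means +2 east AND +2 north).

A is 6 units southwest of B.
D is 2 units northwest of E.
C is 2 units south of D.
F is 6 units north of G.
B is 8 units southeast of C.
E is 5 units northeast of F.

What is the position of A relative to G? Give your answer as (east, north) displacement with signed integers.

Place G at the origin (east=0, north=0).
  F is 6 units north of G: delta (east=+0, north=+6); F at (east=0, north=6).
  E is 5 units northeast of F: delta (east=+5, north=+5); E at (east=5, north=11).
  D is 2 units northwest of E: delta (east=-2, north=+2); D at (east=3, north=13).
  C is 2 units south of D: delta (east=+0, north=-2); C at (east=3, north=11).
  B is 8 units southeast of C: delta (east=+8, north=-8); B at (east=11, north=3).
  A is 6 units southwest of B: delta (east=-6, north=-6); A at (east=5, north=-3).
Therefore A relative to G: (east=5, north=-3).

Answer: A is at (east=5, north=-3) relative to G.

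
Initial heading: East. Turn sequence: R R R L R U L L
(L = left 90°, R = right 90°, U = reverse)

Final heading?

Answer: Final heading: North

Derivation:
Start: East
  R (right (90° clockwise)) -> South
  R (right (90° clockwise)) -> West
  R (right (90° clockwise)) -> North
  L (left (90° counter-clockwise)) -> West
  R (right (90° clockwise)) -> North
  U (U-turn (180°)) -> South
  L (left (90° counter-clockwise)) -> East
  L (left (90° counter-clockwise)) -> North
Final: North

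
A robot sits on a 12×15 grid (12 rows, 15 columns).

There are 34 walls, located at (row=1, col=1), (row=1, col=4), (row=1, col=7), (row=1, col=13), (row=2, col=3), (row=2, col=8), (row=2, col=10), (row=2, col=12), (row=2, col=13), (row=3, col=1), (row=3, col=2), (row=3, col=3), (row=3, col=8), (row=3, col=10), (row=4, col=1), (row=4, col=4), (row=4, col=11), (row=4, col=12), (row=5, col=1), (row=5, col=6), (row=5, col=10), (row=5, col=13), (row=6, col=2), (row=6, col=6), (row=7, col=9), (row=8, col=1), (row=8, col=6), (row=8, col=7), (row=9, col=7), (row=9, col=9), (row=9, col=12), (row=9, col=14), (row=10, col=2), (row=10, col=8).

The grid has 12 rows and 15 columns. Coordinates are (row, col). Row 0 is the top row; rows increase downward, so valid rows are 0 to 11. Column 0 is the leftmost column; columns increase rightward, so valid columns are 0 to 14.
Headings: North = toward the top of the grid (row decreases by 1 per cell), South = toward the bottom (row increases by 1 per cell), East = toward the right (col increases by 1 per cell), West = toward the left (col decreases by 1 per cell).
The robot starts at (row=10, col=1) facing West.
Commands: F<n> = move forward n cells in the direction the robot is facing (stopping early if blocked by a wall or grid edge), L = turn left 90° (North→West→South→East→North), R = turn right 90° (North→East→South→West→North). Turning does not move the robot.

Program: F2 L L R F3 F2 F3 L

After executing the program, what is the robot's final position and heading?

Start: (row=10, col=1), facing West
  F2: move forward 1/2 (blocked), now at (row=10, col=0)
  L: turn left, now facing South
  L: turn left, now facing East
  R: turn right, now facing South
  F3: move forward 1/3 (blocked), now at (row=11, col=0)
  F2: move forward 0/2 (blocked), now at (row=11, col=0)
  F3: move forward 0/3 (blocked), now at (row=11, col=0)
  L: turn left, now facing East
Final: (row=11, col=0), facing East

Answer: Final position: (row=11, col=0), facing East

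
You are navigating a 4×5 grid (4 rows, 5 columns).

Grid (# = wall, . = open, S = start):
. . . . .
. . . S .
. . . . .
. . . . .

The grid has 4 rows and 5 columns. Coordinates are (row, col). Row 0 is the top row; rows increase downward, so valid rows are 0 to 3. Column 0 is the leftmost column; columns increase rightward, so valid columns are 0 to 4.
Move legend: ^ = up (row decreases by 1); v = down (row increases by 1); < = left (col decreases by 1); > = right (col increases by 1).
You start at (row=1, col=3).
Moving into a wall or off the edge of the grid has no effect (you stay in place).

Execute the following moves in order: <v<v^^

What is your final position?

Start: (row=1, col=3)
  < (left): (row=1, col=3) -> (row=1, col=2)
  v (down): (row=1, col=2) -> (row=2, col=2)
  < (left): (row=2, col=2) -> (row=2, col=1)
  v (down): (row=2, col=1) -> (row=3, col=1)
  ^ (up): (row=3, col=1) -> (row=2, col=1)
  ^ (up): (row=2, col=1) -> (row=1, col=1)
Final: (row=1, col=1)

Answer: Final position: (row=1, col=1)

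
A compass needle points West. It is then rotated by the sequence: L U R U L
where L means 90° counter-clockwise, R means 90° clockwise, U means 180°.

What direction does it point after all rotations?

Answer: Final heading: South

Derivation:
Start: West
  L (left (90° counter-clockwise)) -> South
  U (U-turn (180°)) -> North
  R (right (90° clockwise)) -> East
  U (U-turn (180°)) -> West
  L (left (90° counter-clockwise)) -> South
Final: South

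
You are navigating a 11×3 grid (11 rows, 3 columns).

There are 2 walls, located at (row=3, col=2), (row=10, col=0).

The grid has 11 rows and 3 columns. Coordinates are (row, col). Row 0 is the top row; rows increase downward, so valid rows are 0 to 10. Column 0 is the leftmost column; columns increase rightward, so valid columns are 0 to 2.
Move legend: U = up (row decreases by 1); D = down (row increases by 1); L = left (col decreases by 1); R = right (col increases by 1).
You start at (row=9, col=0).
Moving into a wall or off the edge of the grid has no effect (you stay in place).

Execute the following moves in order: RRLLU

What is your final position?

Answer: Final position: (row=8, col=0)

Derivation:
Start: (row=9, col=0)
  R (right): (row=9, col=0) -> (row=9, col=1)
  R (right): (row=9, col=1) -> (row=9, col=2)
  L (left): (row=9, col=2) -> (row=9, col=1)
  L (left): (row=9, col=1) -> (row=9, col=0)
  U (up): (row=9, col=0) -> (row=8, col=0)
Final: (row=8, col=0)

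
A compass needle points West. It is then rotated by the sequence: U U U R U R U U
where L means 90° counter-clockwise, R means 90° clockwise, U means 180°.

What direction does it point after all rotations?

Start: West
  U (U-turn (180°)) -> East
  U (U-turn (180°)) -> West
  U (U-turn (180°)) -> East
  R (right (90° clockwise)) -> South
  U (U-turn (180°)) -> North
  R (right (90° clockwise)) -> East
  U (U-turn (180°)) -> West
  U (U-turn (180°)) -> East
Final: East

Answer: Final heading: East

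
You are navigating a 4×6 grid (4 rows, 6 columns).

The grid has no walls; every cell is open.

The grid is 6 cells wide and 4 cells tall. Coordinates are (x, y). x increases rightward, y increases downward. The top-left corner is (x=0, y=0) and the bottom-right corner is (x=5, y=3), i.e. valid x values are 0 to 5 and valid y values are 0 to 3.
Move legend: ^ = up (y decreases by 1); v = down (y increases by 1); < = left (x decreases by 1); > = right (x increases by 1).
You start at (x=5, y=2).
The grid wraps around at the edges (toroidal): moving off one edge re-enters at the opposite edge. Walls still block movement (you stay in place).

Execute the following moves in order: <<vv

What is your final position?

Answer: Final position: (x=3, y=0)

Derivation:
Start: (x=5, y=2)
  < (left): (x=5, y=2) -> (x=4, y=2)
  < (left): (x=4, y=2) -> (x=3, y=2)
  v (down): (x=3, y=2) -> (x=3, y=3)
  v (down): (x=3, y=3) -> (x=3, y=0)
Final: (x=3, y=0)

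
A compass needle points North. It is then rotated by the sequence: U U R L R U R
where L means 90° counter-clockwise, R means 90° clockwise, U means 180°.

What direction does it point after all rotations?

Answer: Final heading: North

Derivation:
Start: North
  U (U-turn (180°)) -> South
  U (U-turn (180°)) -> North
  R (right (90° clockwise)) -> East
  L (left (90° counter-clockwise)) -> North
  R (right (90° clockwise)) -> East
  U (U-turn (180°)) -> West
  R (right (90° clockwise)) -> North
Final: North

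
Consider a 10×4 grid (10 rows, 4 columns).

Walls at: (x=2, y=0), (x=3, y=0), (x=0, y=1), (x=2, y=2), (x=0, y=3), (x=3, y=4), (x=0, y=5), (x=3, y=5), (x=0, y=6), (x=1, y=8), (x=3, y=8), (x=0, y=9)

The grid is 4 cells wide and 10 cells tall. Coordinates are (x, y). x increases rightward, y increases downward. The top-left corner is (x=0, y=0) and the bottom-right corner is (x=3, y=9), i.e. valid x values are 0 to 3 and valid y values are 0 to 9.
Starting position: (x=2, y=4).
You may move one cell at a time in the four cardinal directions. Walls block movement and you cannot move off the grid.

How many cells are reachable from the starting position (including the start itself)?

Answer: Reachable cells: 28

Derivation:
BFS flood-fill from (x=2, y=4):
  Distance 0: (x=2, y=4)
  Distance 1: (x=2, y=3), (x=1, y=4), (x=2, y=5)
  Distance 2: (x=1, y=3), (x=3, y=3), (x=0, y=4), (x=1, y=5), (x=2, y=6)
  Distance 3: (x=1, y=2), (x=3, y=2), (x=1, y=6), (x=3, y=6), (x=2, y=7)
  Distance 4: (x=1, y=1), (x=3, y=1), (x=0, y=2), (x=1, y=7), (x=3, y=7), (x=2, y=8)
  Distance 5: (x=1, y=0), (x=2, y=1), (x=0, y=7), (x=2, y=9)
  Distance 6: (x=0, y=0), (x=0, y=8), (x=1, y=9), (x=3, y=9)
Total reachable: 28 (grid has 28 open cells total)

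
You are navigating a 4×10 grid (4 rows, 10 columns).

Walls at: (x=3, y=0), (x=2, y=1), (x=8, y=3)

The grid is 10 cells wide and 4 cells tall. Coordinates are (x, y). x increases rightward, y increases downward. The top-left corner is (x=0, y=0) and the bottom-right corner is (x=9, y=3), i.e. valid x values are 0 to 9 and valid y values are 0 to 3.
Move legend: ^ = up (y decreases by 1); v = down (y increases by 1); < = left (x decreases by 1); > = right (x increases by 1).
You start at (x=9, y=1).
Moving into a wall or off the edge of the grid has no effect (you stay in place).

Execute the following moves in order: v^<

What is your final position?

Answer: Final position: (x=8, y=1)

Derivation:
Start: (x=9, y=1)
  v (down): (x=9, y=1) -> (x=9, y=2)
  ^ (up): (x=9, y=2) -> (x=9, y=1)
  < (left): (x=9, y=1) -> (x=8, y=1)
Final: (x=8, y=1)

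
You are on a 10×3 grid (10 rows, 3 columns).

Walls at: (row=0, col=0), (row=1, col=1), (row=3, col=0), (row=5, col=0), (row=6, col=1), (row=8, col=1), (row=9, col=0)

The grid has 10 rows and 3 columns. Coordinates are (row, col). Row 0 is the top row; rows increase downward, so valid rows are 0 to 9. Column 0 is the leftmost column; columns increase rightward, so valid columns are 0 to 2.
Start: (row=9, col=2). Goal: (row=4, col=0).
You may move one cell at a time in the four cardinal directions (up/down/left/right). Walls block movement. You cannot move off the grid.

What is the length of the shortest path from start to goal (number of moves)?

Answer: Shortest path length: 7

Derivation:
BFS from (row=9, col=2) until reaching (row=4, col=0):
  Distance 0: (row=9, col=2)
  Distance 1: (row=8, col=2), (row=9, col=1)
  Distance 2: (row=7, col=2)
  Distance 3: (row=6, col=2), (row=7, col=1)
  Distance 4: (row=5, col=2), (row=7, col=0)
  Distance 5: (row=4, col=2), (row=5, col=1), (row=6, col=0), (row=8, col=0)
  Distance 6: (row=3, col=2), (row=4, col=1)
  Distance 7: (row=2, col=2), (row=3, col=1), (row=4, col=0)  <- goal reached here
One shortest path (7 moves): (row=9, col=2) -> (row=8, col=2) -> (row=7, col=2) -> (row=6, col=2) -> (row=5, col=2) -> (row=5, col=1) -> (row=4, col=1) -> (row=4, col=0)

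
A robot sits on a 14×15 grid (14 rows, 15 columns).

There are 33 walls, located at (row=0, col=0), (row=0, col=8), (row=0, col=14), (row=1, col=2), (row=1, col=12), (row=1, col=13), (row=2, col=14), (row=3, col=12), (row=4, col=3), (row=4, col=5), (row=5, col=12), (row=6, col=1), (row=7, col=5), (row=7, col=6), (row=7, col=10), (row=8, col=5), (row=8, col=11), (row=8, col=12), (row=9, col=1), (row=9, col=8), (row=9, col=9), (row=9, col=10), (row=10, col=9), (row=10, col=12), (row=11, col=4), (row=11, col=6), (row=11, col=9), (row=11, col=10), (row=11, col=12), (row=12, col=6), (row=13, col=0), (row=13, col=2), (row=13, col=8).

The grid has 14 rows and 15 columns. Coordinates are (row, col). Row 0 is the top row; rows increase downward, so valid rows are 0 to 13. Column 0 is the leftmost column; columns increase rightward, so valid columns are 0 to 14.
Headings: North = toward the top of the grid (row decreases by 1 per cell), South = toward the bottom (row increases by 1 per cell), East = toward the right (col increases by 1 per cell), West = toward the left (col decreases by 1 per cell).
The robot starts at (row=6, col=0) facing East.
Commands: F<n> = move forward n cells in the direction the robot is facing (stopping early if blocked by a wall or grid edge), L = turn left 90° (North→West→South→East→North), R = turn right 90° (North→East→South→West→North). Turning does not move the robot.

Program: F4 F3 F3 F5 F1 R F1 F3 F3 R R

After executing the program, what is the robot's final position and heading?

Answer: Final position: (row=12, col=0), facing North

Derivation:
Start: (row=6, col=0), facing East
  F4: move forward 0/4 (blocked), now at (row=6, col=0)
  F3: move forward 0/3 (blocked), now at (row=6, col=0)
  F3: move forward 0/3 (blocked), now at (row=6, col=0)
  F5: move forward 0/5 (blocked), now at (row=6, col=0)
  F1: move forward 0/1 (blocked), now at (row=6, col=0)
  R: turn right, now facing South
  F1: move forward 1, now at (row=7, col=0)
  F3: move forward 3, now at (row=10, col=0)
  F3: move forward 2/3 (blocked), now at (row=12, col=0)
  R: turn right, now facing West
  R: turn right, now facing North
Final: (row=12, col=0), facing North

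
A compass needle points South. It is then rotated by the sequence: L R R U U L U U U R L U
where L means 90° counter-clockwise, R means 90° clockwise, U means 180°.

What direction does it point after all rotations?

Start: South
  L (left (90° counter-clockwise)) -> East
  R (right (90° clockwise)) -> South
  R (right (90° clockwise)) -> West
  U (U-turn (180°)) -> East
  U (U-turn (180°)) -> West
  L (left (90° counter-clockwise)) -> South
  U (U-turn (180°)) -> North
  U (U-turn (180°)) -> South
  U (U-turn (180°)) -> North
  R (right (90° clockwise)) -> East
  L (left (90° counter-clockwise)) -> North
  U (U-turn (180°)) -> South
Final: South

Answer: Final heading: South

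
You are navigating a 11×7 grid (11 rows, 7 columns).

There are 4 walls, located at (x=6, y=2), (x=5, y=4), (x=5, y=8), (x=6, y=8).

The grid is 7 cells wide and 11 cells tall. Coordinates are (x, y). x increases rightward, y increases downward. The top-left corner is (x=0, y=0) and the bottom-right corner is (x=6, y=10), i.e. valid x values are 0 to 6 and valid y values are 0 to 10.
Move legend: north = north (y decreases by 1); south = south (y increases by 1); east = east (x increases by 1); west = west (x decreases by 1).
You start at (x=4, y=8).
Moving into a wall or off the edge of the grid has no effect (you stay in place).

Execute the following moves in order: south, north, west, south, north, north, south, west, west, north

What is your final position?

Answer: Final position: (x=1, y=7)

Derivation:
Start: (x=4, y=8)
  south (south): (x=4, y=8) -> (x=4, y=9)
  north (north): (x=4, y=9) -> (x=4, y=8)
  west (west): (x=4, y=8) -> (x=3, y=8)
  south (south): (x=3, y=8) -> (x=3, y=9)
  north (north): (x=3, y=9) -> (x=3, y=8)
  north (north): (x=3, y=8) -> (x=3, y=7)
  south (south): (x=3, y=7) -> (x=3, y=8)
  west (west): (x=3, y=8) -> (x=2, y=8)
  west (west): (x=2, y=8) -> (x=1, y=8)
  north (north): (x=1, y=8) -> (x=1, y=7)
Final: (x=1, y=7)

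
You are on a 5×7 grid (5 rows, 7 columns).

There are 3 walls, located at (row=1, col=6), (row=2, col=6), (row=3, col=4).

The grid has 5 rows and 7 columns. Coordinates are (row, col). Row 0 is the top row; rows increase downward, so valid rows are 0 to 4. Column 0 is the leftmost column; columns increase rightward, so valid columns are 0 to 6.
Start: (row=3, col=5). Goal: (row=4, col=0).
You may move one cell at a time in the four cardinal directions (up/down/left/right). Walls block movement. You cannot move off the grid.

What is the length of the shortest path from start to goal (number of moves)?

BFS from (row=3, col=5) until reaching (row=4, col=0):
  Distance 0: (row=3, col=5)
  Distance 1: (row=2, col=5), (row=3, col=6), (row=4, col=5)
  Distance 2: (row=1, col=5), (row=2, col=4), (row=4, col=4), (row=4, col=6)
  Distance 3: (row=0, col=5), (row=1, col=4), (row=2, col=3), (row=4, col=3)
  Distance 4: (row=0, col=4), (row=0, col=6), (row=1, col=3), (row=2, col=2), (row=3, col=3), (row=4, col=2)
  Distance 5: (row=0, col=3), (row=1, col=2), (row=2, col=1), (row=3, col=2), (row=4, col=1)
  Distance 6: (row=0, col=2), (row=1, col=1), (row=2, col=0), (row=3, col=1), (row=4, col=0)  <- goal reached here
One shortest path (6 moves): (row=3, col=5) -> (row=4, col=5) -> (row=4, col=4) -> (row=4, col=3) -> (row=4, col=2) -> (row=4, col=1) -> (row=4, col=0)

Answer: Shortest path length: 6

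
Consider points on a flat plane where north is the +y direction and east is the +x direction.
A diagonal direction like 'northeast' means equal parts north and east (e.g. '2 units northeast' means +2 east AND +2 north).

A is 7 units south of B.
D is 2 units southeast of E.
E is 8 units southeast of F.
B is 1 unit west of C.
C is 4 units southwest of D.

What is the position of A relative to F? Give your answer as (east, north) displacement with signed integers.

Answer: A is at (east=5, north=-21) relative to F.

Derivation:
Place F at the origin (east=0, north=0).
  E is 8 units southeast of F: delta (east=+8, north=-8); E at (east=8, north=-8).
  D is 2 units southeast of E: delta (east=+2, north=-2); D at (east=10, north=-10).
  C is 4 units southwest of D: delta (east=-4, north=-4); C at (east=6, north=-14).
  B is 1 unit west of C: delta (east=-1, north=+0); B at (east=5, north=-14).
  A is 7 units south of B: delta (east=+0, north=-7); A at (east=5, north=-21).
Therefore A relative to F: (east=5, north=-21).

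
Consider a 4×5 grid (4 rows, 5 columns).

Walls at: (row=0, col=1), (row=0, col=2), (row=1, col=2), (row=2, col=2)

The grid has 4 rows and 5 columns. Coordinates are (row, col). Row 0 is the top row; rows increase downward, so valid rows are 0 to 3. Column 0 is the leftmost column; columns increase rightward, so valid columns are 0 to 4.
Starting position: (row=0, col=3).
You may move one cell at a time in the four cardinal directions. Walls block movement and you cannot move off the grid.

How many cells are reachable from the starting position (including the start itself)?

Answer: Reachable cells: 16

Derivation:
BFS flood-fill from (row=0, col=3):
  Distance 0: (row=0, col=3)
  Distance 1: (row=0, col=4), (row=1, col=3)
  Distance 2: (row=1, col=4), (row=2, col=3)
  Distance 3: (row=2, col=4), (row=3, col=3)
  Distance 4: (row=3, col=2), (row=3, col=4)
  Distance 5: (row=3, col=1)
  Distance 6: (row=2, col=1), (row=3, col=0)
  Distance 7: (row=1, col=1), (row=2, col=0)
  Distance 8: (row=1, col=0)
  Distance 9: (row=0, col=0)
Total reachable: 16 (grid has 16 open cells total)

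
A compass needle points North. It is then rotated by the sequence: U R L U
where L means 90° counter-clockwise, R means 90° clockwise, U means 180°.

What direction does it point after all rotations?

Answer: Final heading: North

Derivation:
Start: North
  U (U-turn (180°)) -> South
  R (right (90° clockwise)) -> West
  L (left (90° counter-clockwise)) -> South
  U (U-turn (180°)) -> North
Final: North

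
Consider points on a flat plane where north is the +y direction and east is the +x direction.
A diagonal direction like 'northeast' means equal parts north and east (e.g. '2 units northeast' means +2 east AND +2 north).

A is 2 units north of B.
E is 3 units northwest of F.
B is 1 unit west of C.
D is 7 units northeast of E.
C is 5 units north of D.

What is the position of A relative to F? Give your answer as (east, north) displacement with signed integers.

Answer: A is at (east=3, north=17) relative to F.

Derivation:
Place F at the origin (east=0, north=0).
  E is 3 units northwest of F: delta (east=-3, north=+3); E at (east=-3, north=3).
  D is 7 units northeast of E: delta (east=+7, north=+7); D at (east=4, north=10).
  C is 5 units north of D: delta (east=+0, north=+5); C at (east=4, north=15).
  B is 1 unit west of C: delta (east=-1, north=+0); B at (east=3, north=15).
  A is 2 units north of B: delta (east=+0, north=+2); A at (east=3, north=17).
Therefore A relative to F: (east=3, north=17).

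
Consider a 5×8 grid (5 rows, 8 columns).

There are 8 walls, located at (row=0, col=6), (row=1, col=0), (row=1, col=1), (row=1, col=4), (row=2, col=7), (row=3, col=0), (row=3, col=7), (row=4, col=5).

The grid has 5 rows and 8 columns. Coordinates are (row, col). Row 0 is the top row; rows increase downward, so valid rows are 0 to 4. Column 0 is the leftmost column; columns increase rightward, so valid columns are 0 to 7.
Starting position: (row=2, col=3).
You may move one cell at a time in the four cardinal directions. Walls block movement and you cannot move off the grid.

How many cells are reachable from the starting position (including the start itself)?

BFS flood-fill from (row=2, col=3):
  Distance 0: (row=2, col=3)
  Distance 1: (row=1, col=3), (row=2, col=2), (row=2, col=4), (row=3, col=3)
  Distance 2: (row=0, col=3), (row=1, col=2), (row=2, col=1), (row=2, col=5), (row=3, col=2), (row=3, col=4), (row=4, col=3)
  Distance 3: (row=0, col=2), (row=0, col=4), (row=1, col=5), (row=2, col=0), (row=2, col=6), (row=3, col=1), (row=3, col=5), (row=4, col=2), (row=4, col=4)
  Distance 4: (row=0, col=1), (row=0, col=5), (row=1, col=6), (row=3, col=6), (row=4, col=1)
  Distance 5: (row=0, col=0), (row=1, col=7), (row=4, col=0), (row=4, col=6)
  Distance 6: (row=0, col=7), (row=4, col=7)
Total reachable: 32 (grid has 32 open cells total)

Answer: Reachable cells: 32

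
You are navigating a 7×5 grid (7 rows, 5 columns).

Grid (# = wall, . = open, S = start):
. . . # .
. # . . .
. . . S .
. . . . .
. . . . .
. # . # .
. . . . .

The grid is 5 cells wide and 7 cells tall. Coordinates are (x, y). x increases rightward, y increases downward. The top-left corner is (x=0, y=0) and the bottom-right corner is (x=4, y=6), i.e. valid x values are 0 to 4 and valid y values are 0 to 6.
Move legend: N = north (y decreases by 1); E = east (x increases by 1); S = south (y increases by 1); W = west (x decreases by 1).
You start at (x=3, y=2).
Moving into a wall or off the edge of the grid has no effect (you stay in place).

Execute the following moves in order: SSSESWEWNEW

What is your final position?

Start: (x=3, y=2)
  S (south): (x=3, y=2) -> (x=3, y=3)
  S (south): (x=3, y=3) -> (x=3, y=4)
  S (south): blocked, stay at (x=3, y=4)
  E (east): (x=3, y=4) -> (x=4, y=4)
  S (south): (x=4, y=4) -> (x=4, y=5)
  W (west): blocked, stay at (x=4, y=5)
  E (east): blocked, stay at (x=4, y=5)
  W (west): blocked, stay at (x=4, y=5)
  N (north): (x=4, y=5) -> (x=4, y=4)
  E (east): blocked, stay at (x=4, y=4)
  W (west): (x=4, y=4) -> (x=3, y=4)
Final: (x=3, y=4)

Answer: Final position: (x=3, y=4)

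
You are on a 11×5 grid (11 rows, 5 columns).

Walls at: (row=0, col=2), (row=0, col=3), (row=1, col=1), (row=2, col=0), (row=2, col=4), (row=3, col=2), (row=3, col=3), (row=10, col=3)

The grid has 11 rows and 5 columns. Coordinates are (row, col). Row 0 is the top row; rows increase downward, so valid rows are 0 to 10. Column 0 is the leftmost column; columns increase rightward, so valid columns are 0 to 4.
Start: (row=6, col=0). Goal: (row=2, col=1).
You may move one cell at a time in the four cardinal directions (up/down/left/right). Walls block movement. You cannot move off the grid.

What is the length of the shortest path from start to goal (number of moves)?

Answer: Shortest path length: 5

Derivation:
BFS from (row=6, col=0) until reaching (row=2, col=1):
  Distance 0: (row=6, col=0)
  Distance 1: (row=5, col=0), (row=6, col=1), (row=7, col=0)
  Distance 2: (row=4, col=0), (row=5, col=1), (row=6, col=2), (row=7, col=1), (row=8, col=0)
  Distance 3: (row=3, col=0), (row=4, col=1), (row=5, col=2), (row=6, col=3), (row=7, col=2), (row=8, col=1), (row=9, col=0)
  Distance 4: (row=3, col=1), (row=4, col=2), (row=5, col=3), (row=6, col=4), (row=7, col=3), (row=8, col=2), (row=9, col=1), (row=10, col=0)
  Distance 5: (row=2, col=1), (row=4, col=3), (row=5, col=4), (row=7, col=4), (row=8, col=3), (row=9, col=2), (row=10, col=1)  <- goal reached here
One shortest path (5 moves): (row=6, col=0) -> (row=6, col=1) -> (row=5, col=1) -> (row=4, col=1) -> (row=3, col=1) -> (row=2, col=1)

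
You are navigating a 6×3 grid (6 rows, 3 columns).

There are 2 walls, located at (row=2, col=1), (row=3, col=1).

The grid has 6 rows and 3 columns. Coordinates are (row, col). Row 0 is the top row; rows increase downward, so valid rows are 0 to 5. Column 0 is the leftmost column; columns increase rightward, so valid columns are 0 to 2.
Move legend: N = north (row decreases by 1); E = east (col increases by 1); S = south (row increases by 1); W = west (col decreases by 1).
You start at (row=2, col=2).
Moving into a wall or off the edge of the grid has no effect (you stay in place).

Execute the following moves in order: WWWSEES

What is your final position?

Start: (row=2, col=2)
  [×3]W (west): blocked, stay at (row=2, col=2)
  S (south): (row=2, col=2) -> (row=3, col=2)
  E (east): blocked, stay at (row=3, col=2)
  E (east): blocked, stay at (row=3, col=2)
  S (south): (row=3, col=2) -> (row=4, col=2)
Final: (row=4, col=2)

Answer: Final position: (row=4, col=2)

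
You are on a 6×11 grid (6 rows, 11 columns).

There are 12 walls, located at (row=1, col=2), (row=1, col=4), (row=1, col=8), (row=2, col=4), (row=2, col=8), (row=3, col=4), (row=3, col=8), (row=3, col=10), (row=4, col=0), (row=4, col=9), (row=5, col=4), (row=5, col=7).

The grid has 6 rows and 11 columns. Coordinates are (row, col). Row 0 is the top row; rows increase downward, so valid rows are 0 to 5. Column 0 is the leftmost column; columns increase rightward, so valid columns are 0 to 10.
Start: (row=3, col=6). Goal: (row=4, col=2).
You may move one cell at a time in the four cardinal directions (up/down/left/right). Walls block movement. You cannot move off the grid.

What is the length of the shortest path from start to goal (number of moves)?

Answer: Shortest path length: 5

Derivation:
BFS from (row=3, col=6) until reaching (row=4, col=2):
  Distance 0: (row=3, col=6)
  Distance 1: (row=2, col=6), (row=3, col=5), (row=3, col=7), (row=4, col=6)
  Distance 2: (row=1, col=6), (row=2, col=5), (row=2, col=7), (row=4, col=5), (row=4, col=7), (row=5, col=6)
  Distance 3: (row=0, col=6), (row=1, col=5), (row=1, col=7), (row=4, col=4), (row=4, col=8), (row=5, col=5)
  Distance 4: (row=0, col=5), (row=0, col=7), (row=4, col=3), (row=5, col=8)
  Distance 5: (row=0, col=4), (row=0, col=8), (row=3, col=3), (row=4, col=2), (row=5, col=3), (row=5, col=9)  <- goal reached here
One shortest path (5 moves): (row=3, col=6) -> (row=3, col=5) -> (row=4, col=5) -> (row=4, col=4) -> (row=4, col=3) -> (row=4, col=2)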